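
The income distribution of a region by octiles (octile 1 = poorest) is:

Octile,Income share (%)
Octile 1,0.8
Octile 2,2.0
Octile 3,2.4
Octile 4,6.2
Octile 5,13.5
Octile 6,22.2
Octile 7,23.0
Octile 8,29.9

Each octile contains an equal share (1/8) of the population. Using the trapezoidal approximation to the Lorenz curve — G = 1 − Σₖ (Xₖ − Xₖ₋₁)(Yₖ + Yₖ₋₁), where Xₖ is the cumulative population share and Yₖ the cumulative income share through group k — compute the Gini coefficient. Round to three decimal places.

0.469

Cumulative income shares Yₖ: 0.0080, 0.0280, 0.0520, 0.1140, 0.2490, 0.4710, 0.7010, 1.0000
Σ (Xₖ−Xₖ₋₁)(Yₖ+Yₖ₋₁) = (1/8)(0.0080+0.0000) + (1/8)(0.0280+0.0080) + (1/8)(0.0520+0.0280) + (1/8)(0.1140+0.0520) + (1/8)(0.2490+0.1140) + (1/8)(0.4710+0.2490) + (1/8)(0.7010+0.4710) + (1/8)(1.0000+0.7010)
  = 0.0010 + 0.0045 + 0.0100 + 0.0208 + 0.0454 + 0.0900 + 0.1465 + 0.2126 = 0.5307
G = 1 − 0.5307 = 0.4693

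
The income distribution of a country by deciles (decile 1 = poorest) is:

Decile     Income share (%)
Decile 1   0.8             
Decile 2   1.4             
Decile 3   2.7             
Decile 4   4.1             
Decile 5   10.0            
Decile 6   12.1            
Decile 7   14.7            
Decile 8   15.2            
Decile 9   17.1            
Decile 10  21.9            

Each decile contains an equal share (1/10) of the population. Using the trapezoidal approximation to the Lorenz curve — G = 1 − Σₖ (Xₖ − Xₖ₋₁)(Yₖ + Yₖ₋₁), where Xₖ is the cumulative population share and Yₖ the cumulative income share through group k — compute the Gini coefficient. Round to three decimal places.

Cumulative income shares Yₖ: 0.0080, 0.0220, 0.0490, 0.0900, 0.1900, 0.3110, 0.4580, 0.6100, 0.7810, 1.0000
Σ (Xₖ−Xₖ₋₁)(Yₖ+Yₖ₋₁) = (1/10)(0.0080+0.0000) + (1/10)(0.0220+0.0080) + (1/10)(0.0490+0.0220) + (1/10)(0.0900+0.0490) + (1/10)(0.1900+0.0900) + (1/10)(0.3110+0.1900) + (1/10)(0.4580+0.3110) + (1/10)(0.6100+0.4580) + (1/10)(0.7810+0.6100) + (1/10)(1.0000+0.7810)
  = 0.0008 + 0.0030 + 0.0071 + 0.0139 + 0.0280 + 0.0501 + 0.0769 + 0.1068 + 0.1391 + 0.1781 = 0.6038
G = 1 − 0.6038 = 0.3962

0.396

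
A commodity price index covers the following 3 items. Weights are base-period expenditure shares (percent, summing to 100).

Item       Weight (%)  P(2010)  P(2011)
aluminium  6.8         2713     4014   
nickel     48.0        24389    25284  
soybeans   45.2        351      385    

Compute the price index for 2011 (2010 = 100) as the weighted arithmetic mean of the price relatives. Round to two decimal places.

aluminium: 6.8 × (4014/2713) = 6.8 × 1.479543 = 10.0609
nickel: 48.0 × (25284/24389) = 48.0 × 1.036697 = 49.7614
soybeans: 45.2 × (385/351) = 45.2 × 1.096866 = 49.5783
Index = Σ wᵢ·(p₁ᵢ/p₀ᵢ) = 10.0609 + 49.7614 + 49.5783 = 109.4007

109.40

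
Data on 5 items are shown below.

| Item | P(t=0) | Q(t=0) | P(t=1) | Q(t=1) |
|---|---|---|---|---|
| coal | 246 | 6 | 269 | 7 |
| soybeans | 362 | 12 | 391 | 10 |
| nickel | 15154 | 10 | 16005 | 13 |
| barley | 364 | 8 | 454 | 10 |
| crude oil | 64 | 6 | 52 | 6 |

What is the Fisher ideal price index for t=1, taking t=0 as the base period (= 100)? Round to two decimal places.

105.99

Laspeyres component (base-period weights):
ΣP(t=1)Q(t=0) = 269×6 + 391×12 + 16005×10 + 454×8 + 52×6 = 1614 + 4692 + 160050 + 3632 + 312 = 170300
ΣP(t=0)Q(t=0) = 246×6 + 362×12 + 15154×10 + 364×8 + 64×6 = 1476 + 4344 + 151540 + 2912 + 384 = 160656
L = 170300 / 160656 × 100 = 106.0029
Paasche component (current-period weights):
ΣP(t=1)Q(t=1) = 269×7 + 391×10 + 16005×13 + 454×10 + 52×6 = 1883 + 3910 + 208065 + 4540 + 312 = 218710
ΣP(t=0)Q(t=1) = 246×7 + 362×10 + 15154×13 + 364×10 + 64×6 = 1722 + 3620 + 197002 + 3640 + 384 = 206368
P = 218710 / 206368 × 100 = 105.9806
Fisher = √(L × P) = √(106.0029 × 105.9806) = 105.9917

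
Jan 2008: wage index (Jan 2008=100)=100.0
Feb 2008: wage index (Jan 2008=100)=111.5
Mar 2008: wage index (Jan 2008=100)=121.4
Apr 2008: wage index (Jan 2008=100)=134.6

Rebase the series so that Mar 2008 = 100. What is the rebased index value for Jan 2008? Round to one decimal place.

82.4

Rebased(Jan 2008) = 100.0 / 121.4 × 100 = 82.3723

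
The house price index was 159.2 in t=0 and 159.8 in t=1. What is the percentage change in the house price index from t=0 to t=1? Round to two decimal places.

Change = (159.8 − 159.2) / 159.2 × 100
       = 0.6 / 159.2 × 100 = 0.3769%

0.38%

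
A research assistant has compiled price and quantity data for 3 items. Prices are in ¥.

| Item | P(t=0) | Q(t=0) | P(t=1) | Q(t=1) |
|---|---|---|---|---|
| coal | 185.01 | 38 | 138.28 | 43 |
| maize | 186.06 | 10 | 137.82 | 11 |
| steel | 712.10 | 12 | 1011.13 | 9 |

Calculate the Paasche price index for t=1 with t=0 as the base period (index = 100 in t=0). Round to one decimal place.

Paasche price index uses current-period quantities as weights.
ΣP(t=1)·Q(t=1) = 138.28×43 + 137.82×11 + 1011.13×9 = 5946.04 + 1516.02 + 9100.17 = 16562.23
ΣP(t=0)·Q(t=1) = 185.01×43 + 186.06×11 + 712.10×9 = 7955.43 + 2046.66 + 6408.9 = 16410.99
Index = 16562.23 / 16410.99 × 100 = 100.9216

100.9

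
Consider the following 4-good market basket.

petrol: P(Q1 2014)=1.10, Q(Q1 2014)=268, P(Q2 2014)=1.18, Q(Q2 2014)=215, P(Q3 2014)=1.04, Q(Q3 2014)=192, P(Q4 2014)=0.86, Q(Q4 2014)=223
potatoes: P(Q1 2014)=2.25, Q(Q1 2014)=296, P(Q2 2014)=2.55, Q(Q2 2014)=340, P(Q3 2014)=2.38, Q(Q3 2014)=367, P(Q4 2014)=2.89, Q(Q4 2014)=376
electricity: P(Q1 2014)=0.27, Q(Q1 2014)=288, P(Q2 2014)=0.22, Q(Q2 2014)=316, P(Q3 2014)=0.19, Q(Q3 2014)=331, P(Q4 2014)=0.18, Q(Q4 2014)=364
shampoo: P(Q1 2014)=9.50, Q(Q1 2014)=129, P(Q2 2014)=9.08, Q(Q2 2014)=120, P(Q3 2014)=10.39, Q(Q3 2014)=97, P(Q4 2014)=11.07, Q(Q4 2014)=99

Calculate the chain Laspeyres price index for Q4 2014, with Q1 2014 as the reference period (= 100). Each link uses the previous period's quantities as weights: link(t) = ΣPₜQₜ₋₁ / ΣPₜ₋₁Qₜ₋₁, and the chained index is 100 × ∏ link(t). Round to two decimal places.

Link Q1 2014→Q2 2014:
ΣP(Q2 2014)Q(Q1 2014) = 1.18×268 + 2.55×296 + 0.22×288 + 9.08×129 = 316.24 + 754.8 + 63.36 + 1171.32 = 2305.72
ΣP(Q1 2014)Q(Q1 2014) = 1.10×268 + 2.25×296 + 0.27×288 + 9.50×129 = 294.8 + 666 + 77.76 + 1225.5 = 2264.06
link = 2305.72/2264.06 = 1.018401
Link Q2 2014→Q3 2014:
ΣP(Q3 2014)Q(Q2 2014) = 1.04×215 + 2.38×340 + 0.19×316 + 10.39×120 = 223.6 + 809.2 + 60.04 + 1246.8 = 2339.64
ΣP(Q2 2014)Q(Q2 2014) = 1.18×215 + 2.55×340 + 0.22×316 + 9.08×120 = 253.7 + 867 + 69.52 + 1089.6 = 2279.82
link = 2339.64/2279.82 = 1.026239
Link Q3 2014→Q4 2014:
ΣP(Q4 2014)Q(Q3 2014) = 0.86×192 + 2.89×367 + 0.18×331 + 11.07×97 = 165.12 + 1060.63 + 59.58 + 1073.79 = 2359.12
ΣP(Q3 2014)Q(Q3 2014) = 1.04×192 + 2.38×367 + 0.19×331 + 10.39×97 = 199.68 + 873.46 + 62.89 + 1007.83 = 2143.86
link = 2359.12/2143.86 = 1.100408
Chained index = 100 × 1.018401 × 1.026239 × 1.100408 = 115.0061

115.01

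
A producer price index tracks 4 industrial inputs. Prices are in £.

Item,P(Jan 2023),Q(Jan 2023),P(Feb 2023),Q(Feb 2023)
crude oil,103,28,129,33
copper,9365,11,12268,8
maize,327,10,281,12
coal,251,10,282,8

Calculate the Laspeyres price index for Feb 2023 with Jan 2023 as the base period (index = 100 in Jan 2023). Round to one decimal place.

Laspeyres price index uses base-period quantities as weights.
ΣP(Feb 2023)·Q(Jan 2023) = 129×28 + 12268×11 + 281×10 + 282×10 = 3612 + 134948 + 2810 + 2820 = 144190
ΣP(Jan 2023)·Q(Jan 2023) = 103×28 + 9365×11 + 327×10 + 251×10 = 2884 + 103015 + 3270 + 2510 = 111679
Index = 144190 / 111679 × 100 = 129.1111

129.1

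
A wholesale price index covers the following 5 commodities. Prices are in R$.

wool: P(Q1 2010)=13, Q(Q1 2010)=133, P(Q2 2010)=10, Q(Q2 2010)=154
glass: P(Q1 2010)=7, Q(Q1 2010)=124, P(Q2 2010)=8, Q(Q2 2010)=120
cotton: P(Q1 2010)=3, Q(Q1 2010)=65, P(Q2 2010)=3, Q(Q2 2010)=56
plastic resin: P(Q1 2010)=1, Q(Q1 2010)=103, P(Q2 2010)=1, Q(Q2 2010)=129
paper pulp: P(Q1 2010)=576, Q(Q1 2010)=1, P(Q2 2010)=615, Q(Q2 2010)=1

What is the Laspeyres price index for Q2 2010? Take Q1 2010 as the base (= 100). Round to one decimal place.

93.2

Laspeyres price index uses base-period quantities as weights.
ΣP(Q2 2010)·Q(Q1 2010) = 10×133 + 8×124 + 3×65 + 1×103 + 615×1 = 1330 + 992 + 195 + 103 + 615 = 3235
ΣP(Q1 2010)·Q(Q1 2010) = 13×133 + 7×124 + 3×65 + 1×103 + 576×1 = 1729 + 868 + 195 + 103 + 576 = 3471
Index = 3235 / 3471 × 100 = 93.2008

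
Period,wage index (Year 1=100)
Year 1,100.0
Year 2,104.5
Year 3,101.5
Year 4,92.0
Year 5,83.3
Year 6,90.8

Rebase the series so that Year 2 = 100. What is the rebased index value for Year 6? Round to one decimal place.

86.9

Rebased(Year 6) = 90.8 / 104.5 × 100 = 86.8900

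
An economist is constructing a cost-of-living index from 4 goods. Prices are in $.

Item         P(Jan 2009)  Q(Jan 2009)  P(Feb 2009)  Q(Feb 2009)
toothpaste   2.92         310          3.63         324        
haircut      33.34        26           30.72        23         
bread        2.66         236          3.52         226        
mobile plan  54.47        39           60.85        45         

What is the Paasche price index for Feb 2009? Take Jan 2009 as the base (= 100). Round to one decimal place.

Paasche price index uses current-period quantities as weights.
ΣP(Feb 2009)·Q(Feb 2009) = 3.63×324 + 30.72×23 + 3.52×226 + 60.85×45 = 1176.12 + 706.56 + 795.52 + 2738.25 = 5416.45
ΣP(Jan 2009)·Q(Feb 2009) = 2.92×324 + 33.34×23 + 2.66×226 + 54.47×45 = 946.08 + 766.82 + 601.16 + 2451.15 = 4765.21
Index = 5416.45 / 4765.21 × 100 = 113.6666

113.7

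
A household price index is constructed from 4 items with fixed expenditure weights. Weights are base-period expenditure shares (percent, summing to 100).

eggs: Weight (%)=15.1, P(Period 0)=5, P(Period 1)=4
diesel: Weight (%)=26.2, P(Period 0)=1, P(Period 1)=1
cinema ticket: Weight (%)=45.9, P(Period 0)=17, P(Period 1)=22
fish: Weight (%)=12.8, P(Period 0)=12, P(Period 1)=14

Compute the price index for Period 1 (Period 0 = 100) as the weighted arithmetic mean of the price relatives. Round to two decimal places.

112.61

eggs: 15.1 × (4/5) = 15.1 × 0.800000 = 12.0800
diesel: 26.2 × (1/1) = 26.2 × 1.000000 = 26.2000
cinema ticket: 45.9 × (22/17) = 45.9 × 1.294118 = 59.4000
fish: 12.8 × (14/12) = 12.8 × 1.166667 = 14.9333
Index = Σ wᵢ·(p₁ᵢ/p₀ᵢ) = 12.0800 + 26.2000 + 59.4000 + 14.9333 = 112.6133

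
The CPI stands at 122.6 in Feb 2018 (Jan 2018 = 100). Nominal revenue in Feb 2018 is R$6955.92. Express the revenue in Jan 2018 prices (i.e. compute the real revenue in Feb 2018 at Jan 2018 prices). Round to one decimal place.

Real = Nominal ÷ (Index/100) = 6955.92 ÷ (122.6/100)
     = 6955.92 ÷ 1.226 = 5673.6705

5673.7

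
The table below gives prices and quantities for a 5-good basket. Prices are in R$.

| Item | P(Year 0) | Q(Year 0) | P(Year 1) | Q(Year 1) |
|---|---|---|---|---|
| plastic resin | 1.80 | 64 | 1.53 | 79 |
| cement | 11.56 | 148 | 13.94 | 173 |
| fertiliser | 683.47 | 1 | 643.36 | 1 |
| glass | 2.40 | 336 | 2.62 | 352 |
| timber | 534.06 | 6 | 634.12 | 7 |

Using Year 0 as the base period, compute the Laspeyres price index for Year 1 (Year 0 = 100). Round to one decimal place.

Laspeyres price index uses base-period quantities as weights.
ΣP(Year 1)·Q(Year 0) = 1.53×64 + 13.94×148 + 643.36×1 + 2.62×336 + 634.12×6 = 97.92 + 2063.12 + 643.36 + 880.32 + 3804.72 = 7489.44
ΣP(Year 0)·Q(Year 0) = 1.80×64 + 11.56×148 + 683.47×1 + 2.40×336 + 534.06×6 = 115.2 + 1710.88 + 683.47 + 806.4 + 3204.36 = 6520.31
Index = 7489.44 / 6520.31 × 100 = 114.8633

114.9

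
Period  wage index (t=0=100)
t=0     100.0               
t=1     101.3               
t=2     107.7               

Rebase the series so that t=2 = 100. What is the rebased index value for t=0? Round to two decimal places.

92.85

Rebased(t=0) = 100.0 / 107.7 × 100 = 92.8505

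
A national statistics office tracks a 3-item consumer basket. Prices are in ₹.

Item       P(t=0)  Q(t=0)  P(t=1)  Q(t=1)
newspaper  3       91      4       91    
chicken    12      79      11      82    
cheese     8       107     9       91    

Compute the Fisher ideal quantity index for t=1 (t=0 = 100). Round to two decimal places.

95.26

Laspeyres component (base-period weights):
ΣP(t=0)Q(t=1) = 3×91 + 12×82 + 8×91 = 273 + 984 + 728 = 1985
ΣP(t=0)Q(t=0) = 3×91 + 12×79 + 8×107 = 273 + 948 + 856 = 2077
L = 1985 / 2077 × 100 = 95.5705
Paasche component (current-period weights):
ΣP(t=1)Q(t=1) = 4×91 + 11×82 + 9×91 = 364 + 902 + 819 = 2085
ΣP(t=1)Q(t=0) = 4×91 + 11×79 + 9×107 = 364 + 869 + 963 = 2196
P = 2085 / 2196 × 100 = 94.9454
Fisher = √(L × P) = √(95.5705 × 94.9454) = 95.2574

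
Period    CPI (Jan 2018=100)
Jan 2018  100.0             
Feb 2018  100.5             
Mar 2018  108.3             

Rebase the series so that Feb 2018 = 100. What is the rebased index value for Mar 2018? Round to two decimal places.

107.76

Rebased(Mar 2018) = 108.3 / 100.5 × 100 = 107.7612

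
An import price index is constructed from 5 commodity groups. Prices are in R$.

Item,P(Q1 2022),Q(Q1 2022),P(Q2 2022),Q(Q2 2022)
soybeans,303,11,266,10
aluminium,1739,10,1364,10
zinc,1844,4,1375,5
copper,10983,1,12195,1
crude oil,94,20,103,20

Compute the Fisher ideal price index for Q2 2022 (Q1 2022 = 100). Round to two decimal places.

88.37

Laspeyres component (base-period weights):
ΣP(Q2 2022)Q(Q1 2022) = 266×11 + 1364×10 + 1375×4 + 12195×1 + 103×20 = 2926 + 13640 + 5500 + 12195 + 2060 = 36321
ΣP(Q1 2022)Q(Q1 2022) = 303×11 + 1739×10 + 1844×4 + 10983×1 + 94×20 = 3333 + 17390 + 7376 + 10983 + 1880 = 40962
L = 36321 / 40962 × 100 = 88.6700
Paasche component (current-period weights):
ΣP(Q2 2022)Q(Q2 2022) = 266×10 + 1364×10 + 1375×5 + 12195×1 + 103×20 = 2660 + 13640 + 6875 + 12195 + 2060 = 37430
ΣP(Q1 2022)Q(Q2 2022) = 303×10 + 1739×10 + 1844×5 + 10983×1 + 94×20 = 3030 + 17390 + 9220 + 10983 + 1880 = 42503
P = 37430 / 42503 × 100 = 88.0644
Fisher = √(L × P) = √(88.6700 × 88.0644) = 88.3667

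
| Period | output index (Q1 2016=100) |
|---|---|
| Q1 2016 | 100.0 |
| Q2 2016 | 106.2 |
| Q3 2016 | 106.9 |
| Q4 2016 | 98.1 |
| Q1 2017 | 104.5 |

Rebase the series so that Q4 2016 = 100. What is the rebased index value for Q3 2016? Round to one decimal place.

Rebased(Q3 2016) = 106.9 / 98.1 × 100 = 108.9704

109.0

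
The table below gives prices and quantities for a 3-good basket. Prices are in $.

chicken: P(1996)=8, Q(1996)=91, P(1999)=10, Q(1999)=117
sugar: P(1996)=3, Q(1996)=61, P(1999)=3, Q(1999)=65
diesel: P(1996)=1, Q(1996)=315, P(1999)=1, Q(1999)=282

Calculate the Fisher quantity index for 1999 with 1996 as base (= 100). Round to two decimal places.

Laspeyres component (base-period weights):
ΣP(1996)Q(1999) = 8×117 + 3×65 + 1×282 = 936 + 195 + 282 = 1413
ΣP(1996)Q(1996) = 8×91 + 3×61 + 1×315 = 728 + 183 + 315 = 1226
L = 1413 / 1226 × 100 = 115.2529
Paasche component (current-period weights):
ΣP(1999)Q(1999) = 10×117 + 3×65 + 1×282 = 1170 + 195 + 282 = 1647
ΣP(1999)Q(1996) = 10×91 + 3×61 + 1×315 = 910 + 183 + 315 = 1408
P = 1647 / 1408 × 100 = 116.9744
Fisher = √(L × P) = √(115.2529 × 116.9744) = 116.1105

116.11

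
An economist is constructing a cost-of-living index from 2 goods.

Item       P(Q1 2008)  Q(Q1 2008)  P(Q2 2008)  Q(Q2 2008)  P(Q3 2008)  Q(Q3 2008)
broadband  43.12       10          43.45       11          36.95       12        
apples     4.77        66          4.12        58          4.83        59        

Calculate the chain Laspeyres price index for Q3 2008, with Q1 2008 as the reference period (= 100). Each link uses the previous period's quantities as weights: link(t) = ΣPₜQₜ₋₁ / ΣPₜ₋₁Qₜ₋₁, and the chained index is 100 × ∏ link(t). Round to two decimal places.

90.69

Link Q1 2008→Q2 2008:
ΣP(Q2 2008)Q(Q1 2008) = 43.45×10 + 4.12×66 = 434.5 + 271.92 = 706.42
ΣP(Q1 2008)Q(Q1 2008) = 43.12×10 + 4.77×66 = 431.2 + 314.82 = 746.02
link = 706.42/746.02 = 0.946918
Link Q2 2008→Q3 2008:
ΣP(Q3 2008)Q(Q2 2008) = 36.95×11 + 4.83×58 = 406.45 + 280.14 = 686.59
ΣP(Q2 2008)Q(Q2 2008) = 43.45×11 + 4.12×58 = 477.95 + 238.96 = 716.91
link = 686.59/716.91 = 0.957707
Chained index = 100 × 0.946918 × 0.957707 = 90.6871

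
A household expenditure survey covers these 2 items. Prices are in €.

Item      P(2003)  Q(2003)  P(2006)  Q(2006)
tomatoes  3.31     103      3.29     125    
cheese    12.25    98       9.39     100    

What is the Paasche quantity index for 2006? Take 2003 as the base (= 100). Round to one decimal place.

107.2

Paasche quantity index uses current-period prices as weights.
ΣP(2006)·Q(2006) = 3.29×125 + 9.39×100 = 411.25 + 939 = 1350.25
ΣP(2006)·Q(2003) = 3.29×103 + 9.39×98 = 338.87 + 920.22 = 1259.09
Index = 1350.25 / 1259.09 × 100 = 107.2401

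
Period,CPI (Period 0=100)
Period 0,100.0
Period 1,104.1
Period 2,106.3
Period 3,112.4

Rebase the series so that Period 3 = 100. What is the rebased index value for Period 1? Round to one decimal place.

92.6

Rebased(Period 1) = 104.1 / 112.4 × 100 = 92.6157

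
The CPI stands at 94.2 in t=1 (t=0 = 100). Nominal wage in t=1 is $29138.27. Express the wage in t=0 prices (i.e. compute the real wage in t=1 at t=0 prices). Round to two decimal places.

Real = Nominal ÷ (Index/100) = 29138.27 ÷ (94.2/100)
     = 29138.27 ÷ 0.942 = 30932.3461

30932.35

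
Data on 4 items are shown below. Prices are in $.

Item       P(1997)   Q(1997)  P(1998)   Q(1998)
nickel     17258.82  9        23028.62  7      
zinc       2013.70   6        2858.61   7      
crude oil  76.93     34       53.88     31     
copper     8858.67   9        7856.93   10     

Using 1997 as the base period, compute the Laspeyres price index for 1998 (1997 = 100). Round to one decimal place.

Laspeyres price index uses base-period quantities as weights.
ΣP(1998)·Q(1997) = 23028.62×9 + 2858.61×6 + 53.88×34 + 7856.93×9 = 207257.58 + 17151.66 + 1831.92 + 70712.37 = 296953.53
ΣP(1997)·Q(1997) = 17258.82×9 + 2013.70×6 + 76.93×34 + 8858.67×9 = 155329.38 + 12082.2 + 2615.62 + 79728.03 = 249755.23
Index = 296953.53 / 249755.23 × 100 = 118.8978

118.9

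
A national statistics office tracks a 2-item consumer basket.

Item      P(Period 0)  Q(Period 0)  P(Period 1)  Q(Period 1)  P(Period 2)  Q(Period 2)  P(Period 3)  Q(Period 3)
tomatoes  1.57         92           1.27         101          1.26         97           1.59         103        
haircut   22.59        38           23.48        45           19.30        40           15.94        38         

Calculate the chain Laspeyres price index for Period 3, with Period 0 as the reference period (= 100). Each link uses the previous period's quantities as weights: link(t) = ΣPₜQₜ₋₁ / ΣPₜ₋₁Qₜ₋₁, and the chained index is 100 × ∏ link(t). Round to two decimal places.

74.88

Link Period 0→Period 1:
ΣP(Period 1)Q(Period 0) = 1.27×92 + 23.48×38 = 116.84 + 892.24 = 1009.08
ΣP(Period 0)Q(Period 0) = 1.57×92 + 22.59×38 = 144.44 + 858.42 = 1002.86
link = 1009.08/1002.86 = 1.006202
Link Period 1→Period 2:
ΣP(Period 2)Q(Period 1) = 1.26×101 + 19.30×45 = 127.26 + 868.5 = 995.76
ΣP(Period 1)Q(Period 1) = 1.27×101 + 23.48×45 = 128.27 + 1056.6 = 1184.87
link = 995.76/1184.87 = 0.840396
Link Period 2→Period 3:
ΣP(Period 3)Q(Period 2) = 1.59×97 + 15.94×40 = 154.23 + 637.6 = 791.83
ΣP(Period 2)Q(Period 2) = 1.26×97 + 19.30×40 = 122.22 + 772 = 894.22
link = 791.83/894.22 = 0.885498
Chained index = 100 × 1.006202 × 0.840396 × 0.885498 = 74.8784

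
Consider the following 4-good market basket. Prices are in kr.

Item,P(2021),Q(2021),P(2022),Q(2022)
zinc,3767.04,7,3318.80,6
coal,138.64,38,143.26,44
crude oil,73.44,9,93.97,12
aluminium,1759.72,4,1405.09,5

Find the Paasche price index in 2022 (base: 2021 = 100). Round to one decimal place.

89.5

Paasche price index uses current-period quantities as weights.
ΣP(2022)·Q(2022) = 3318.80×6 + 143.26×44 + 93.97×12 + 1405.09×5 = 19912.8 + 6303.44 + 1127.64 + 7025.45 = 34369.33
ΣP(2021)·Q(2022) = 3767.04×6 + 138.64×44 + 73.44×12 + 1759.72×5 = 22602.24 + 6100.16 + 881.28 + 8798.6 = 38382.28
Index = 34369.33 / 38382.28 × 100 = 89.5448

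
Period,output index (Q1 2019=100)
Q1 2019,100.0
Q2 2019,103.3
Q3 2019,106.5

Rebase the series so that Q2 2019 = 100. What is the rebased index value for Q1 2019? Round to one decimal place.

Rebased(Q1 2019) = 100.0 / 103.3 × 100 = 96.8054

96.8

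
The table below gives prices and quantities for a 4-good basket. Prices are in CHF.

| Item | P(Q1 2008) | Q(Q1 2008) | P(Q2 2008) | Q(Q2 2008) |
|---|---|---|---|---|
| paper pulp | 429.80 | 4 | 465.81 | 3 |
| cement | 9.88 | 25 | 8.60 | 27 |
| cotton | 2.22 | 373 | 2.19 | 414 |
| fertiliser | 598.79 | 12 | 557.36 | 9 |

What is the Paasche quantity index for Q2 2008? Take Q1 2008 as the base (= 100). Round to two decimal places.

Paasche quantity index uses current-period prices as weights.
ΣP(Q2 2008)·Q(Q2 2008) = 465.81×3 + 8.60×27 + 2.19×414 + 557.36×9 = 1397.43 + 232.2 + 906.66 + 5016.24 = 7552.53
ΣP(Q2 2008)·Q(Q1 2008) = 465.81×4 + 8.60×25 + 2.19×373 + 557.36×12 = 1863.24 + 215 + 816.87 + 6688.32 = 9583.43
Index = 7552.53 / 9583.43 × 100 = 78.8082

78.81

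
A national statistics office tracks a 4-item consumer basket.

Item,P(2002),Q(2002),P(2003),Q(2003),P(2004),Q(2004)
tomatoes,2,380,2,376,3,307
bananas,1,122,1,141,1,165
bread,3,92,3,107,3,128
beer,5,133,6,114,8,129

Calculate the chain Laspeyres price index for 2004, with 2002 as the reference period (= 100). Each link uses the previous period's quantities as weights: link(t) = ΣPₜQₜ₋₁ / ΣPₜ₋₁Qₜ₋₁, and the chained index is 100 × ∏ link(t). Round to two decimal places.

Link 2002→2003:
ΣP(2003)Q(2002) = 2×380 + 1×122 + 3×92 + 6×133 = 760 + 122 + 276 + 798 = 1956
ΣP(2002)Q(2002) = 2×380 + 1×122 + 3×92 + 5×133 = 760 + 122 + 276 + 665 = 1823
link = 1956/1823 = 1.072957
Link 2003→2004:
ΣP(2004)Q(2003) = 3×376 + 1×141 + 3×107 + 8×114 = 1128 + 141 + 321 + 912 = 2502
ΣP(2003)Q(2003) = 2×376 + 1×141 + 3×107 + 6×114 = 752 + 141 + 321 + 684 = 1898
link = 2502/1898 = 1.318230
Chained index = 100 × 1.072957 × 1.318230 = 141.4403

141.44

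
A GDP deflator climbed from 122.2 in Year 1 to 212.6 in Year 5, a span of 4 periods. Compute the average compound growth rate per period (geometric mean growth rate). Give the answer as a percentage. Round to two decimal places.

Growth factor = (212.6/122.2)^(1/4) = (1.739771)^(1/4) = 1.148479
Growth rate = 1.148479 − 1 = 0.148479 = 14.8479%

14.85%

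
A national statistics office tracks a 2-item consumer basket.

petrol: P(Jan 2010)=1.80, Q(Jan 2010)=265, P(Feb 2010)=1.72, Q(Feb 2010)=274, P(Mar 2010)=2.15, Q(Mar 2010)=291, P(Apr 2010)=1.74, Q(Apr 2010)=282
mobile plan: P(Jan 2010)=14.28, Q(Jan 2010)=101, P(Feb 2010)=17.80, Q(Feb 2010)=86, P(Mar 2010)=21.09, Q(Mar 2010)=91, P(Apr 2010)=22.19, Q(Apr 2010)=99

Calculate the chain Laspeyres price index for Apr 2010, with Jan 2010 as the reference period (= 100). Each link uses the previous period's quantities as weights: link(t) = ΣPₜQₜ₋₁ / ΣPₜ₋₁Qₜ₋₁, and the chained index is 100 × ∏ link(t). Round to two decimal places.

139.86

Link Jan 2010→Feb 2010:
ΣP(Feb 2010)Q(Jan 2010) = 1.72×265 + 17.80×101 = 455.8 + 1797.8 = 2253.6
ΣP(Jan 2010)Q(Jan 2010) = 1.80×265 + 14.28×101 = 477 + 1442.28 = 1919.28
link = 2253.6/1919.28 = 1.174190
Link Feb 2010→Mar 2010:
ΣP(Mar 2010)Q(Feb 2010) = 2.15×274 + 21.09×86 = 589.1 + 1813.74 = 2402.84
ΣP(Feb 2010)Q(Feb 2010) = 1.72×274 + 17.80×86 = 471.28 + 1530.8 = 2002.08
link = 2402.84/2002.08 = 1.200172
Link Mar 2010→Apr 2010:
ΣP(Apr 2010)Q(Mar 2010) = 1.74×291 + 22.19×91 = 506.34 + 2019.29 = 2525.63
ΣP(Mar 2010)Q(Mar 2010) = 2.15×291 + 21.09×91 = 625.65 + 1919.19 = 2544.84
link = 2525.63/2544.84 = 0.992451
Chained index = 100 × 1.174190 × 1.200172 × 0.992451 = 139.8592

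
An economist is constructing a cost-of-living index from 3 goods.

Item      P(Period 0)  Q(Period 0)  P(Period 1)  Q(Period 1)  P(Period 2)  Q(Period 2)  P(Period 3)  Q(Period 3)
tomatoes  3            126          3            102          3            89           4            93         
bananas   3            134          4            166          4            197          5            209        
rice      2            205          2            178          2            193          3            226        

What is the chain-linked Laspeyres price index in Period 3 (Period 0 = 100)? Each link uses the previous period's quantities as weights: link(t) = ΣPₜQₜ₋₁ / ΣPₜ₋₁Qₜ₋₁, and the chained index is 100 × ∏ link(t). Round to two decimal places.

Link Period 0→Period 1:
ΣP(Period 1)Q(Period 0) = 3×126 + 4×134 + 2×205 = 378 + 536 + 410 = 1324
ΣP(Period 0)Q(Period 0) = 3×126 + 3×134 + 2×205 = 378 + 402 + 410 = 1190
link = 1324/1190 = 1.112605
Link Period 1→Period 2:
ΣP(Period 2)Q(Period 1) = 3×102 + 4×166 + 2×178 = 306 + 664 + 356 = 1326
ΣP(Period 1)Q(Period 1) = 3×102 + 4×166 + 2×178 = 306 + 664 + 356 = 1326
link = 1326/1326 = 1.000000
Link Period 2→Period 3:
ΣP(Period 3)Q(Period 2) = 4×89 + 5×197 + 3×193 = 356 + 985 + 579 = 1920
ΣP(Period 2)Q(Period 2) = 3×89 + 4×197 + 2×193 = 267 + 788 + 386 = 1441
link = 1920/1441 = 1.332408
Chained index = 100 × 1.112605 × 1.000000 × 1.332408 = 148.2444

148.24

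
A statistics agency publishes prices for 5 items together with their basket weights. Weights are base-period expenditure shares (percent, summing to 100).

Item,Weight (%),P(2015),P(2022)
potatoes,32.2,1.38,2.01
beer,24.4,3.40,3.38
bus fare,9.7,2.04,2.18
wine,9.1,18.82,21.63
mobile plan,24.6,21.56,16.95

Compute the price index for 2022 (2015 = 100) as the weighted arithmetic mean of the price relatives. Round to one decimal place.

potatoes: 32.2 × (2.01/1.38) = 32.2 × 1.456522 = 46.9000
beer: 24.4 × (3.38/3.40) = 24.4 × 0.994118 = 24.2565
bus fare: 9.7 × (2.18/2.04) = 9.7 × 1.068627 = 10.3657
wine: 9.1 × (21.63/18.82) = 9.1 × 1.149309 = 10.4587
mobile plan: 24.6 × (16.95/21.56) = 24.6 × 0.786178 = 19.3400
Index = Σ wᵢ·(p₁ᵢ/p₀ᵢ) = 46.9000 + 24.2565 + 10.3657 + 10.4587 + 19.3400 = 111.3209

111.3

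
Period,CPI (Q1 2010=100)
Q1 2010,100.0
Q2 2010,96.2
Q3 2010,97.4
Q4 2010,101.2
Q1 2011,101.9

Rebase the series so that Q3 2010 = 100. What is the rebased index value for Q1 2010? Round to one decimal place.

Rebased(Q1 2010) = 100.0 / 97.4 × 100 = 102.6694

102.7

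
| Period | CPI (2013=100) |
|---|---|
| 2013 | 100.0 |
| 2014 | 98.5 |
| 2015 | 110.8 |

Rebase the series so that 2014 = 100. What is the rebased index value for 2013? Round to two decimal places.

101.52

Rebased(2013) = 100.0 / 98.5 × 100 = 101.5228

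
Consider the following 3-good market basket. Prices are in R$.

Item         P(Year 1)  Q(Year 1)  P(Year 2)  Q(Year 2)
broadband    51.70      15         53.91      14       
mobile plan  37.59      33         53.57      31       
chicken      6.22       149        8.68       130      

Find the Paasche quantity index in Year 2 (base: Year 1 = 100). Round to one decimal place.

Paasche quantity index uses current-period prices as weights.
ΣP(Year 2)·Q(Year 2) = 53.91×14 + 53.57×31 + 8.68×130 = 754.74 + 1660.67 + 1128.4 = 3543.81
ΣP(Year 2)·Q(Year 1) = 53.91×15 + 53.57×33 + 8.68×149 = 808.65 + 1767.81 + 1293.32 = 3869.78
Index = 3543.81 / 3869.78 × 100 = 91.5765

91.6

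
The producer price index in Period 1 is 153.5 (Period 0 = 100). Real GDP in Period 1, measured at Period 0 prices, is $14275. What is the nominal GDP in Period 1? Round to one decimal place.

21912.1

Nominal = Real × (Index/100) = 14275 × (153.5/100)
        = 14275 × 1.535 = 21912.1250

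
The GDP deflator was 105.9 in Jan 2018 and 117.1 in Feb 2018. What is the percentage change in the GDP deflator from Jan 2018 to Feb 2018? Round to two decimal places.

Change = (117.1 − 105.9) / 105.9 × 100
       = 11.2 / 105.9 × 100 = 10.5760%

10.58%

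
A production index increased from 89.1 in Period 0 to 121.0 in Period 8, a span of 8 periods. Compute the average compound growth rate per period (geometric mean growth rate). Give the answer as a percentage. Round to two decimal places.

3.90%

Growth factor = (121.0/89.1)^(1/8) = (1.358025)^(1/8) = 1.038995
Growth rate = 1.038995 − 1 = 0.038995 = 3.8995%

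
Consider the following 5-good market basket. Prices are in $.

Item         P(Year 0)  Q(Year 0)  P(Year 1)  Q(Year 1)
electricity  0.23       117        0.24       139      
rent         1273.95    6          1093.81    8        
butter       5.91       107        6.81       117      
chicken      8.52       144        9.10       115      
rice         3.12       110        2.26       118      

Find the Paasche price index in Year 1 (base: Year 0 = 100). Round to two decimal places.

Paasche price index uses current-period quantities as weights.
ΣP(Year 1)·Q(Year 1) = 0.24×139 + 1093.81×8 + 6.81×117 + 9.10×115 + 2.26×118 = 33.36 + 8750.48 + 796.77 + 1046.5 + 266.68 = 10893.79
ΣP(Year 0)·Q(Year 1) = 0.23×139 + 1273.95×8 + 5.91×117 + 8.52×115 + 3.12×118 = 31.97 + 10191.6 + 691.47 + 979.8 + 368.16 = 12263
Index = 10893.79 / 12263 × 100 = 88.8346

88.83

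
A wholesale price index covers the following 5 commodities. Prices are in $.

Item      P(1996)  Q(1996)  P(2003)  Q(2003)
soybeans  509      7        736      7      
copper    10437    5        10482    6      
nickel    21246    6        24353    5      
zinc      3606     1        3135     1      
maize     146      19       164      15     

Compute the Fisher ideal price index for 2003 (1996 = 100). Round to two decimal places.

Laspeyres component (base-period weights):
ΣP(2003)Q(1996) = 736×7 + 10482×5 + 24353×6 + 3135×1 + 164×19 = 5152 + 52410 + 146118 + 3135 + 3116 = 209931
ΣP(1996)Q(1996) = 509×7 + 10437×5 + 21246×6 + 3606×1 + 146×19 = 3563 + 52185 + 127476 + 3606 + 2774 = 189604
L = 209931 / 189604 × 100 = 110.7208
Paasche component (current-period weights):
ΣP(2003)Q(2003) = 736×7 + 10482×6 + 24353×5 + 3135×1 + 164×15 = 5152 + 62892 + 121765 + 3135 + 2460 = 195404
ΣP(1996)Q(2003) = 509×7 + 10437×6 + 21246×5 + 3606×1 + 146×15 = 3563 + 62622 + 106230 + 3606 + 2190 = 178211
P = 195404 / 178211 × 100 = 109.6476
Fisher = √(L × P) = √(110.7208 × 109.6476) = 110.1829

110.18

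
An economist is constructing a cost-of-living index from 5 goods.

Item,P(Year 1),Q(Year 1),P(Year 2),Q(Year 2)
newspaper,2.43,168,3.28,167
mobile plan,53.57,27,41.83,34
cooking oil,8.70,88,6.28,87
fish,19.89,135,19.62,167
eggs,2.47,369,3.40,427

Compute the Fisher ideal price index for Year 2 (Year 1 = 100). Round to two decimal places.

Laspeyres component (base-period weights):
ΣP(Year 2)Q(Year 1) = 3.28×168 + 41.83×27 + 6.28×88 + 19.62×135 + 3.40×369 = 551.04 + 1129.41 + 552.64 + 2648.7 + 1254.6 = 6136.39
ΣP(Year 1)Q(Year 1) = 2.43×168 + 53.57×27 + 8.70×88 + 19.89×135 + 2.47×369 = 408.24 + 1446.39 + 765.6 + 2685.15 + 911.43 = 6216.81
L = 6136.39 / 6216.81 × 100 = 98.7064
Paasche component (current-period weights):
ΣP(Year 2)Q(Year 2) = 3.28×167 + 41.83×34 + 6.28×87 + 19.62×167 + 3.40×427 = 547.76 + 1422.22 + 546.36 + 3276.54 + 1451.8 = 7244.68
ΣP(Year 1)Q(Year 2) = 2.43×167 + 53.57×34 + 8.70×87 + 19.89×167 + 2.47×427 = 405.81 + 1821.38 + 756.9 + 3321.63 + 1054.69 = 7360.41
P = 7244.68 / 7360.41 × 100 = 98.4277
Fisher = √(L × P) = √(98.7064 × 98.4277) = 98.5669

98.57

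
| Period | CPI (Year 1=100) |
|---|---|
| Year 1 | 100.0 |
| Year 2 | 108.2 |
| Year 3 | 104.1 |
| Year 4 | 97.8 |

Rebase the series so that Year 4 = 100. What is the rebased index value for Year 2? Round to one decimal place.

110.6

Rebased(Year 2) = 108.2 / 97.8 × 100 = 110.6339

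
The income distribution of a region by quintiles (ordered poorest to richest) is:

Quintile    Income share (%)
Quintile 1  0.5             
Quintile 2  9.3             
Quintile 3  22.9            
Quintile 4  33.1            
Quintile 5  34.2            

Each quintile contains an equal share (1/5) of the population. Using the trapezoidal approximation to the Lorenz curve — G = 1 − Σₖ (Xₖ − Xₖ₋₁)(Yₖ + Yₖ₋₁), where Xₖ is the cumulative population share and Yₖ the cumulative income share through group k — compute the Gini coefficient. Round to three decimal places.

Cumulative income shares Yₖ: 0.0050, 0.0980, 0.3270, 0.6580, 1.0000
Σ (Xₖ−Xₖ₋₁)(Yₖ+Yₖ₋₁) = (1/5)(0.0050+0.0000) + (1/5)(0.0980+0.0050) + (1/5)(0.3270+0.0980) + (1/5)(0.6580+0.3270) + (1/5)(1.0000+0.6580)
  = 0.0010 + 0.0206 + 0.0850 + 0.1970 + 0.3316 = 0.6352
G = 1 − 0.6352 = 0.3648

0.365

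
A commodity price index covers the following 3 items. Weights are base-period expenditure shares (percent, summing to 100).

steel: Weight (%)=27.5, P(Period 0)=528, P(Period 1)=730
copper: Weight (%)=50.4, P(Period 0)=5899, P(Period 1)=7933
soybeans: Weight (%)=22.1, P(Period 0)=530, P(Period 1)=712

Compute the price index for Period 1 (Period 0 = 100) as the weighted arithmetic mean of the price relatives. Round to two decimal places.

steel: 27.5 × (730/528) = 27.5 × 1.382576 = 38.0208
copper: 50.4 × (7933/5899) = 50.4 × 1.344804 = 67.7781
soybeans: 22.1 × (712/530) = 22.1 × 1.343396 = 29.6891
Index = Σ wᵢ·(p₁ᵢ/p₀ᵢ) = 38.0208 + 67.7781 + 29.6891 = 135.4880

135.49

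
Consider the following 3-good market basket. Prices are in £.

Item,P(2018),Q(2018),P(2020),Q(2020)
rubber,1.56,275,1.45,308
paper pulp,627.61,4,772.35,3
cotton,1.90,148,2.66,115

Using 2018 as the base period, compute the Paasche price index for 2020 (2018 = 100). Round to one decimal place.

Paasche price index uses current-period quantities as weights.
ΣP(2020)·Q(2020) = 1.45×308 + 772.35×3 + 2.66×115 = 446.6 + 2317.05 + 305.9 = 3069.55
ΣP(2018)·Q(2020) = 1.56×308 + 627.61×3 + 1.90×115 = 480.48 + 1882.83 + 218.5 = 2581.81
Index = 3069.55 / 2581.81 × 100 = 118.8914

118.9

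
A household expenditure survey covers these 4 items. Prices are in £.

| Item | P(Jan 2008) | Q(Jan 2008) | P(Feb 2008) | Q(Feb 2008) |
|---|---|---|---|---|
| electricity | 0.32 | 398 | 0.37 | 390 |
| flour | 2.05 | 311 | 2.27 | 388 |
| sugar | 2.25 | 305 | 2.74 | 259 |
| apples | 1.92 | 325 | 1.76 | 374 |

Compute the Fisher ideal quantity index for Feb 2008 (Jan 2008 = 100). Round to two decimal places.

Laspeyres component (base-period weights):
ΣP(Jan 2008)Q(Feb 2008) = 0.32×390 + 2.05×388 + 2.25×259 + 1.92×374 = 124.8 + 795.4 + 582.75 + 718.08 = 2221.03
ΣP(Jan 2008)Q(Jan 2008) = 0.32×398 + 2.05×311 + 2.25×305 + 1.92×325 = 127.36 + 637.55 + 686.25 + 624 = 2075.16
L = 2221.03 / 2075.16 × 100 = 107.0293
Paasche component (current-period weights):
ΣP(Feb 2008)Q(Feb 2008) = 0.37×390 + 2.27×388 + 2.74×259 + 1.76×374 = 144.3 + 880.76 + 709.66 + 658.24 = 2392.96
ΣP(Feb 2008)Q(Jan 2008) = 0.37×398 + 2.27×311 + 2.74×305 + 1.76×325 = 147.26 + 705.97 + 835.7 + 572 = 2260.93
P = 2392.96 / 2260.93 × 100 = 105.8396
Fisher = √(L × P) = √(107.0293 × 105.8396) = 106.4328

106.43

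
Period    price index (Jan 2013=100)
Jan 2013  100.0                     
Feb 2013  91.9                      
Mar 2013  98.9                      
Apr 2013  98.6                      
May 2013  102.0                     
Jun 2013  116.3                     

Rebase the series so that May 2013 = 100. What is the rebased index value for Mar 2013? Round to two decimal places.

96.96

Rebased(Mar 2013) = 98.9 / 102.0 × 100 = 96.9608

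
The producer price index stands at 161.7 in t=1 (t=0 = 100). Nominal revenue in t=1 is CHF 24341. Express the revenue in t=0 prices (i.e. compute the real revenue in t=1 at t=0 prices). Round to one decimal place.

Real = Nominal ÷ (Index/100) = 24341 ÷ (161.7/100)
     = 24341 ÷ 1.617 = 15053.1849

15053.2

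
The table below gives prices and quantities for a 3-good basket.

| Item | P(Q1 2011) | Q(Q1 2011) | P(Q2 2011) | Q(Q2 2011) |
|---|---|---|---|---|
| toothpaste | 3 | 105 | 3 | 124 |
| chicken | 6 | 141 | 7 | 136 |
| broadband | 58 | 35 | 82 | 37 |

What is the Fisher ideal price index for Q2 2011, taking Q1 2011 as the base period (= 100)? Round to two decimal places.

Laspeyres component (base-period weights):
ΣP(Q2 2011)Q(Q1 2011) = 3×105 + 7×141 + 82×35 = 315 + 987 + 2870 = 4172
ΣP(Q1 2011)Q(Q1 2011) = 3×105 + 6×141 + 58×35 = 315 + 846 + 2030 = 3191
L = 4172 / 3191 × 100 = 130.7427
Paasche component (current-period weights):
ΣP(Q2 2011)Q(Q2 2011) = 3×124 + 7×136 + 82×37 = 372 + 952 + 3034 = 4358
ΣP(Q1 2011)Q(Q2 2011) = 3×124 + 6×136 + 58×37 = 372 + 816 + 2146 = 3334
P = 4358 / 3334 × 100 = 130.7139
Fisher = √(L × P) = √(130.7427 × 130.7139) = 130.7283

130.73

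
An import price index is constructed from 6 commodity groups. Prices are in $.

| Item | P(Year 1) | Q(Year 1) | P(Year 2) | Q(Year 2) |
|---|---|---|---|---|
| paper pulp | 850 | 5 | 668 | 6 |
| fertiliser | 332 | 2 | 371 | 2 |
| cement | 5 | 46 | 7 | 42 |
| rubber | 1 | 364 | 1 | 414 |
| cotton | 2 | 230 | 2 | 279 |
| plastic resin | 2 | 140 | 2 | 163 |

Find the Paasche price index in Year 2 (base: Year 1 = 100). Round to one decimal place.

Paasche price index uses current-period quantities as weights.
ΣP(Year 2)·Q(Year 2) = 668×6 + 371×2 + 7×42 + 1×414 + 2×279 + 2×163 = 4008 + 742 + 294 + 414 + 558 + 326 = 6342
ΣP(Year 1)·Q(Year 2) = 850×6 + 332×2 + 5×42 + 1×414 + 2×279 + 2×163 = 5100 + 664 + 210 + 414 + 558 + 326 = 7272
Index = 6342 / 7272 × 100 = 87.2112

87.2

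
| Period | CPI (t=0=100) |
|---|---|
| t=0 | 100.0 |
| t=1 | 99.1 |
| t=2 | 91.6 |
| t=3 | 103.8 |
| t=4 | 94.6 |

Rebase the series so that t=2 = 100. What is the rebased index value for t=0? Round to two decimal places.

109.17

Rebased(t=0) = 100.0 / 91.6 × 100 = 109.1703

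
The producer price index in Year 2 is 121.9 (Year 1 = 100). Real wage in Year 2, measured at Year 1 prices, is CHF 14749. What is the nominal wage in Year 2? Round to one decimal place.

17979.0

Nominal = Real × (Index/100) = 14749 × (121.9/100)
        = 14749 × 1.219 = 17979.0310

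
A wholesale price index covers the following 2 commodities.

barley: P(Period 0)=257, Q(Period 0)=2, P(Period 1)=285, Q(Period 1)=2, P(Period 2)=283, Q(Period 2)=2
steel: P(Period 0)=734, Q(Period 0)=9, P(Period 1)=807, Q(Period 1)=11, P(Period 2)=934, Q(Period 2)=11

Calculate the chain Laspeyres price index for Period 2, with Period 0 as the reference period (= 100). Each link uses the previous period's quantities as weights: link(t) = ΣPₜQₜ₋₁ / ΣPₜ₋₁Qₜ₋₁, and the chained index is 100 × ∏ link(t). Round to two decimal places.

126.24

Link Period 0→Period 1:
ΣP(Period 1)Q(Period 0) = 285×2 + 807×9 = 570 + 7263 = 7833
ΣP(Period 0)Q(Period 0) = 257×2 + 734×9 = 514 + 6606 = 7120
link = 7833/7120 = 1.100140
Link Period 1→Period 2:
ΣP(Period 2)Q(Period 1) = 283×2 + 934×11 = 566 + 10274 = 10840
ΣP(Period 1)Q(Period 1) = 285×2 + 807×11 = 570 + 8877 = 9447
link = 10840/9447 = 1.147454
Chained index = 100 × 1.100140 × 1.147454 = 126.2361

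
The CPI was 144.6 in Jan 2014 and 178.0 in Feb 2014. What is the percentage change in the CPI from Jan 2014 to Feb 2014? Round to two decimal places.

Change = (178.0 − 144.6) / 144.6 × 100
       = 33.4 / 144.6 × 100 = 23.0982%

23.10%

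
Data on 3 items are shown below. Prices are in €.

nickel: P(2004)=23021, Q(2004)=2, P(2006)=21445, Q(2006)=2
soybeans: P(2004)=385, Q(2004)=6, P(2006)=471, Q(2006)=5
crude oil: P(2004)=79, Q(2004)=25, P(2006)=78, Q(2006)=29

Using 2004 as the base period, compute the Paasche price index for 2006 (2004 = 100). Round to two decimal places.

Paasche price index uses current-period quantities as weights.
ΣP(2006)·Q(2006) = 21445×2 + 471×5 + 78×29 = 42890 + 2355 + 2262 = 47507
ΣP(2004)·Q(2006) = 23021×2 + 385×5 + 79×29 = 46042 + 1925 + 2291 = 50258
Index = 47507 / 50258 × 100 = 94.5262

94.53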